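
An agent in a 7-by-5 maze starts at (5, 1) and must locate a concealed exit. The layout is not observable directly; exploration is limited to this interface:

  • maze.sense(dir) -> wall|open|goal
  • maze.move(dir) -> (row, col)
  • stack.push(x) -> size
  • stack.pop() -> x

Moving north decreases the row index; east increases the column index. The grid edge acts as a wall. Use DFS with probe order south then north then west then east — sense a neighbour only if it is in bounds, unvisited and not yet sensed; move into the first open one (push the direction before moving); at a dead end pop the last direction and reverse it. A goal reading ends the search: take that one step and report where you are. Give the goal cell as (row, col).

Do: sense[dir=south]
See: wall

Do: sense[dir=north]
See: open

Do: push[x=north]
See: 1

Do: move[dir=north]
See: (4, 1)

Do: sense[dir=north]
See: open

Do: push[x=north]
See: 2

Do: move[dir=north]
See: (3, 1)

Do: sense[dir=north]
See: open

Do: push[x=north]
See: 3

Do: move[dir=north]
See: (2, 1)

Do: sense[dir=north]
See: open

Do: push[x=north]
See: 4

Do: move[dir=north]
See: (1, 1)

Do: sense[dir=north]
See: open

Do: push[x=north]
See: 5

Do: move[dir=north]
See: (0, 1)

Do: sense[dir=west]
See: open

Do: push[x=west]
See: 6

Do: move[dir=west]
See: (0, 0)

Do: sense[dir=south]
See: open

Do: push[x=south]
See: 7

Do: move[dir=south]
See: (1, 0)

Do: sense[dir=south]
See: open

Do: push[x=south]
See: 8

Do: move[dir=south]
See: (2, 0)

Do: sense[dir=south]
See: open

Do: push[x=south]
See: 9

Do: move[dir=south]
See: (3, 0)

Do: sense[dir=south]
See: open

Do: push[x=south]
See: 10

Do: move[dir=south]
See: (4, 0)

Do: sense[dir=south]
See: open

Do: push[x=south]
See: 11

Do: move[dir=south]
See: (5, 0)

Do: sense[dir=south]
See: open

Do: push[x=south]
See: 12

Do: move[dir=south]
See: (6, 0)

Do: pop[]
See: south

Do: move[dir=north]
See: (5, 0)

Do: pop[]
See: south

Do: move[dir=north]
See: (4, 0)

Do: pop[]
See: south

Do: move[dir=north]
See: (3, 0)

Do: pop[]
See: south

Do: move[dir=north]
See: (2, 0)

Do: pop[]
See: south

Do: move[dir=north]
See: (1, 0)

Do: pop[]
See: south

Do: move[dir=north]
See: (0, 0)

Do: pop[]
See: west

Do: move[dir=east]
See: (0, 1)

Do: sense[dir=east]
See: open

Do: push[x=east]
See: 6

Do: move[dir=east]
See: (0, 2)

Do: sense[dir=south]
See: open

Do: push[x=south]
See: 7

Do: move[dir=south]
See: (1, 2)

Do: sense[dir=south]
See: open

Do: push[x=south]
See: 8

Do: move[dir=south]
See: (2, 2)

Do: sense[dir=south]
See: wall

Do: sense[dir=east]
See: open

Do: push[x=east]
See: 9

Do: move[dir=east]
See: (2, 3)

Do: sense[dir=south]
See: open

Do: push[x=south]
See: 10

Do: move[dir=south]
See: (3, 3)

Do: sense[dir=south]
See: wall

Do: sense[dir=east]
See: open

Do: push[x=east]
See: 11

Do: move[dir=east]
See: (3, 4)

Do: sense[dir=south]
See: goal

Do: move[dir=south]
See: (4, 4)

Answer: (4, 4)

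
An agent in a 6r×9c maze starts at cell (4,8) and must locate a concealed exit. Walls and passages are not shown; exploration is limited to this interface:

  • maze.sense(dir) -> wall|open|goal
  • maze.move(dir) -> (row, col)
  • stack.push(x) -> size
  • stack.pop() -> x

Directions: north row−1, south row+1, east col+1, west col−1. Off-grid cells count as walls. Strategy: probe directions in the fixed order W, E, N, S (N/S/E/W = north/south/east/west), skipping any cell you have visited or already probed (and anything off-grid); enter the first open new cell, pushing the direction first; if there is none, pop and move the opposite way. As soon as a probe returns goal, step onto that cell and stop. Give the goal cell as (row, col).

I try sense passing dir: west, — result: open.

I call push passing x: west, — result: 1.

I run move passing dir: west, : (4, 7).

I use sense passing dir: west, giving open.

I run push passing x: west, and observe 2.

Calling move passing dir: west, yielding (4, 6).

Next I call sense passing dir: west, — result: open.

Now I run push passing x: west, — result: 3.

Invoking move passing dir: west, → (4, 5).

I run sense passing dir: west, yielding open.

Next I call push passing x: west, and see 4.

Invoking move passing dir: west, — result: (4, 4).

Calling sense passing dir: west, which returns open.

Then push passing x: west, and get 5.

I run move passing dir: west, giving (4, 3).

I run sense passing dir: west, — result: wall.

I use sense passing dir: north, yielding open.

Using push passing x: north, which returns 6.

Then move passing dir: north, — result: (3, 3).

Invoking sense passing dir: west, → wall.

Using sense passing dir: east, and observe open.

Invoking push passing x: east, → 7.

Invoking move passing dir: east, : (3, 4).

Using sense passing dir: east, : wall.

I try sense passing dir: north, which returns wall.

Using pop, and see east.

I use move passing dir: west, which returns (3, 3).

Using sense passing dir: north, and get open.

I try push passing x: north, — result: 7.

Then move passing dir: north, and see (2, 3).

Then sense passing dir: west, — result: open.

Calling push passing x: west, and observe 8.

Now I run move passing dir: west, → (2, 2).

I invoke sense passing dir: west, and see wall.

Now I run sense passing dir: north, and observe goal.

I run move passing dir: north, which returns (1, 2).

Answer: (1, 2)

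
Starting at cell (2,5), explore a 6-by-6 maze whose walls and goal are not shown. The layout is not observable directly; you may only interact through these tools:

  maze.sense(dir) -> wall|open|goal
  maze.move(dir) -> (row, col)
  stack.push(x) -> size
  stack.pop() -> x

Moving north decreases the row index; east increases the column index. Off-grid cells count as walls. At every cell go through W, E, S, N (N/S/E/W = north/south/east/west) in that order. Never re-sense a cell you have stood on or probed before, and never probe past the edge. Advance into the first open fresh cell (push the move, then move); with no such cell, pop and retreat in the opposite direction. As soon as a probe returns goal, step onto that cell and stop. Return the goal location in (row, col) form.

Using sense passing dir=west, → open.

I try push passing x=west, and see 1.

I call move passing dir=west, — result: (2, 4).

Then sense passing dir=west, which returns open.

I invoke push passing x=west, → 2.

I call move passing dir=west, and see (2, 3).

Calling sense passing dir=west, — result: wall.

Then sense passing dir=south, — result: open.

Invoking push passing x=south, and observe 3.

I run move passing dir=south, and get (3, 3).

Now I run sense passing dir=west, which returns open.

I use push passing x=west, giving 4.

I run move passing dir=west, → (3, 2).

Calling sense passing dir=west, → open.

Next I call push passing x=west, and get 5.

I call move passing dir=west, giving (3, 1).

Invoking sense passing dir=west, — result: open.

I invoke push passing x=west, which returns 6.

Then move passing dir=west, → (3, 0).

I invoke sense passing dir=south, : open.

I call push passing x=south, — result: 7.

I call move passing dir=south, : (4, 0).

Invoking sense passing dir=east, — result: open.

Using push passing x=east, giving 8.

Using move passing dir=east, yielding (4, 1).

I call sense passing dir=east, → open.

Then push passing x=east, : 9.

I invoke move passing dir=east, yielding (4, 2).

Now I run sense passing dir=east, which returns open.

Next I call push passing x=east, and see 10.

I run move passing dir=east, : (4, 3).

I invoke sense passing dir=east, yielding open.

I run push passing x=east, and see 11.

I invoke move passing dir=east, → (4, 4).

I use sense passing dir=east, giving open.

Calling push passing x=east, and see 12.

I invoke move passing dir=east, and observe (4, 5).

I try sense passing dir=south, and see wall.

Now I run sense passing dir=north, which returns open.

Invoking push passing x=north, and get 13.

I try move passing dir=north, — result: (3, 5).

Calling sense passing dir=west, — result: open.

Using push passing x=west, and get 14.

Then move passing dir=west, yielding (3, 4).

I call pop(), giving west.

I use move passing dir=east, and observe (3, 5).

Using pop(), yielding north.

Invoking move passing dir=south, which returns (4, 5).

I run pop(), and get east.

I invoke move passing dir=west, giving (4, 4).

Then sense passing dir=south, → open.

I run push passing x=south, → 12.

Then move passing dir=south, yielding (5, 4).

I try sense passing dir=west, which returns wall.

I try pop(), and observe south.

I run move passing dir=north, → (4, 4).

Now I run pop, giving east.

Invoking move passing dir=west, and observe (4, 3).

Then pop(), and see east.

Next I call move passing dir=west, and observe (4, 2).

Then sense passing dir=south, and get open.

I invoke push passing x=south, and observe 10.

I invoke move passing dir=south, which returns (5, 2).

I try sense passing dir=west, which returns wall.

I invoke pop, — result: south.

Using move passing dir=north, → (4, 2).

Next I call pop(), — result: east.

Invoking move passing dir=west, — result: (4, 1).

Then pop(), — result: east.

Calling move passing dir=west, giving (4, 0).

Calling sense passing dir=south, giving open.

Now I run push passing x=south, → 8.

Calling move passing dir=south, yielding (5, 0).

Calling pop, → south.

Now I run move passing dir=north, yielding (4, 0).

Now I run pop, giving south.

I use move passing dir=north, and get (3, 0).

Using sense passing dir=north, : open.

I invoke push passing x=north, → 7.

I invoke move passing dir=north, and see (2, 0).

Invoking sense passing dir=east, and see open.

I invoke push passing x=east, : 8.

Calling move passing dir=east, giving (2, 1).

I use sense passing dir=north, and see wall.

I try pop(), which returns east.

I call move passing dir=west, giving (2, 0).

Next I call sense passing dir=north, → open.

Then push passing x=north, : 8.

I invoke move passing dir=north, giving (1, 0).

I call sense passing dir=north, and get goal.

Calling move passing dir=north, and see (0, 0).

Answer: (0, 0)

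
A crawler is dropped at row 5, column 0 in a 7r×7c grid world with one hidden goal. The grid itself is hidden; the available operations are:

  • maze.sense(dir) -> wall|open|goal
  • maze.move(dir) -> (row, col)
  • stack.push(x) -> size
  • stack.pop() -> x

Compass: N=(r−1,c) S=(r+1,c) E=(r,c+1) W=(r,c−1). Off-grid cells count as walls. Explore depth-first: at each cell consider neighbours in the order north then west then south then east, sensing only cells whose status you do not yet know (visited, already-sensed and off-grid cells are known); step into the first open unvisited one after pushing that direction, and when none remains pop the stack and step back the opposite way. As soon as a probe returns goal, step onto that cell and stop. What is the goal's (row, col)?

~$ maze.sense dir='north'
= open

~$ stack.push x='north'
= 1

~$ maze.move dir='north'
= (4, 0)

~$ maze.sense dir='north'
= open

~$ stack.push x='north'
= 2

~$ maze.move dir='north'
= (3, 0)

~$ maze.sense dir='north'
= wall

~$ maze.sense dir='east'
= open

~$ stack.push x='east'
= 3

~$ maze.move dir='east'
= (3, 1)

~$ maze.sense dir='north'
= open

~$ stack.push x='north'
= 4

~$ maze.move dir='north'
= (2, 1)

~$ maze.sense dir='north'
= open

~$ stack.push x='north'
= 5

~$ maze.move dir='north'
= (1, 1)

~$ maze.sense dir='north'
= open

~$ stack.push x='north'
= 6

~$ maze.move dir='north'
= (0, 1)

~$ maze.sense dir='west'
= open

~$ stack.push x='west'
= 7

~$ maze.move dir='west'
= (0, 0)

~$ maze.sense dir='south'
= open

~$ stack.push x='south'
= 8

~$ maze.move dir='south'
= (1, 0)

~$ stack.pop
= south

~$ maze.move dir='north'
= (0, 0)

~$ stack.pop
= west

~$ maze.move dir='east'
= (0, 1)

~$ maze.sense dir='east'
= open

~$ stack.push x='east'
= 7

~$ maze.move dir='east'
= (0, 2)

~$ maze.sense dir='south'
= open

~$ stack.push x='south'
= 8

~$ maze.move dir='south'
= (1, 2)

~$ maze.sense dir='south'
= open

~$ stack.push x='south'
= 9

~$ maze.move dir='south'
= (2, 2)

~$ maze.sense dir='south'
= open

~$ stack.push x='south'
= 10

~$ maze.move dir='south'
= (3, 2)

~$ maze.sense dir='south'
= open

~$ stack.push x='south'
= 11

~$ maze.move dir='south'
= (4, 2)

~$ maze.sense dir='west'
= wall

~$ maze.sense dir='south'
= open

~$ stack.push x='south'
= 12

~$ maze.move dir='south'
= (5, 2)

~$ maze.sense dir='west'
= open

~$ stack.push x='west'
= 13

~$ maze.move dir='west'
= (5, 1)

~$ maze.sense dir='south'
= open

~$ stack.push x='south'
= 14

~$ maze.move dir='south'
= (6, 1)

~$ maze.sense dir='west'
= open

~$ stack.push x='west'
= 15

~$ maze.move dir='west'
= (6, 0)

~$ stack.pop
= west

~$ maze.move dir='east'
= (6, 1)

~$ maze.sense dir='east'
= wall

~$ stack.pop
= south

~$ maze.move dir='north'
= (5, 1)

~$ stack.pop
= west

~$ maze.move dir='east'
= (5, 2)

~$ maze.sense dir='east'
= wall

~$ stack.pop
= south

~$ maze.move dir='north'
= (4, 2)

~$ maze.sense dir='east'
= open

~$ stack.push x='east'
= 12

~$ maze.move dir='east'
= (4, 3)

~$ maze.sense dir='north'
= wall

~$ maze.sense dir='east'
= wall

~$ stack.pop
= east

~$ maze.move dir='west'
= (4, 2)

~$ stack.pop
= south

~$ maze.move dir='north'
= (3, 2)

~$ stack.pop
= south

~$ maze.move dir='north'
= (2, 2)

~$ maze.sense dir='east'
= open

~$ stack.push x='east'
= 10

~$ maze.move dir='east'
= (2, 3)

~$ maze.sense dir='north'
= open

~$ stack.push x='north'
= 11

~$ maze.move dir='north'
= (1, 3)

~$ maze.sense dir='north'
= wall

~$ maze.sense dir='east'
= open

~$ stack.push x='east'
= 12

~$ maze.move dir='east'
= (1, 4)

~$ maze.sense dir='north'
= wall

~$ maze.sense dir='south'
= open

~$ stack.push x='south'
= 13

~$ maze.move dir='south'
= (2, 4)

~$ maze.sense dir='south'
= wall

~$ maze.sense dir='east'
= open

~$ stack.push x='east'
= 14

~$ maze.move dir='east'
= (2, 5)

~$ maze.sense dir='north'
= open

~$ stack.push x='north'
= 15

~$ maze.move dir='north'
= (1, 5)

~$ maze.sense dir='north'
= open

~$ stack.push x='north'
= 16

~$ maze.move dir='north'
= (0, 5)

~$ maze.sense dir='east'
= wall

~$ stack.pop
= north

~$ maze.move dir='south'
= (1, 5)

~$ maze.sense dir='east'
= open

~$ stack.push x='east'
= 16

~$ maze.move dir='east'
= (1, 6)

~$ maze.sense dir='south'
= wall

~$ stack.pop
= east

~$ maze.move dir='west'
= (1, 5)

~$ stack.pop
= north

~$ maze.move dir='south'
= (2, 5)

~$ maze.sense dir='south'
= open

~$ stack.push x='south'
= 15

~$ maze.move dir='south'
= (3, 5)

~$ maze.sense dir='south'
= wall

~$ maze.sense dir='east'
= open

~$ stack.push x='east'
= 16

~$ maze.move dir='east'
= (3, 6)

~$ maze.sense dir='south'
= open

~$ stack.push x='south'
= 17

~$ maze.move dir='south'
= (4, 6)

~$ maze.sense dir='south'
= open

~$ stack.push x='south'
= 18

~$ maze.move dir='south'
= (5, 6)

~$ maze.sense dir='west'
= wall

~$ maze.sense dir='south'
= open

~$ stack.push x='south'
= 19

~$ maze.move dir='south'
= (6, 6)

~$ maze.sense dir='west'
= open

~$ stack.push x='west'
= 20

~$ maze.move dir='west'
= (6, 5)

~$ maze.sense dir='west'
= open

~$ stack.push x='west'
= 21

~$ maze.move dir='west'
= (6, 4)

~$ maze.sense dir='north'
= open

~$ stack.push x='north'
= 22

~$ maze.move dir='north'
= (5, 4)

~$ stack.pop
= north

~$ maze.move dir='south'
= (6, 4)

~$ maze.sense dir='west'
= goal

~$ maze.move dir='west'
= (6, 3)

Answer: (6, 3)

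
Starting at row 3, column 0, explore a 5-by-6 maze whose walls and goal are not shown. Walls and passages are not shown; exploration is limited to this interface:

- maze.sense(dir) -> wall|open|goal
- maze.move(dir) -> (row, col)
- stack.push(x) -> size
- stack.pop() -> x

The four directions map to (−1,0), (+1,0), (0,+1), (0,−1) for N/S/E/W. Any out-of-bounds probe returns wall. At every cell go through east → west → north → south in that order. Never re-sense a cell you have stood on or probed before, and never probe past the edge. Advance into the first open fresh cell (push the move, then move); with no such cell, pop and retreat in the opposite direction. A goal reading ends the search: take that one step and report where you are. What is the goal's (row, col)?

$ maze.sense dir: east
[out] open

$ stack.push x: east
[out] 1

$ maze.move dir: east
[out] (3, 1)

$ maze.sense dir: east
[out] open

$ stack.push x: east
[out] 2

$ maze.move dir: east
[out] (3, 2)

$ maze.sense dir: east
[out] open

$ stack.push x: east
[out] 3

$ maze.move dir: east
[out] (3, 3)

$ maze.sense dir: east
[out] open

$ stack.push x: east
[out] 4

$ maze.move dir: east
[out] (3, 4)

$ maze.sense dir: east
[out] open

$ stack.push x: east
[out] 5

$ maze.move dir: east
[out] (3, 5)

$ maze.sense dir: north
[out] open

$ stack.push x: north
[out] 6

$ maze.move dir: north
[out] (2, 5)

$ maze.sense dir: west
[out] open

$ stack.push x: west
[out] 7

$ maze.move dir: west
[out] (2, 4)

$ maze.sense dir: west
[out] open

$ stack.push x: west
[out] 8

$ maze.move dir: west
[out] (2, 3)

$ maze.sense dir: west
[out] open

$ stack.push x: west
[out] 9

$ maze.move dir: west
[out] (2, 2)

$ maze.sense dir: west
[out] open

$ stack.push x: west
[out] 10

$ maze.move dir: west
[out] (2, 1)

$ maze.sense dir: west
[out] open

$ stack.push x: west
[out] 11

$ maze.move dir: west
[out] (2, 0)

$ maze.sense dir: north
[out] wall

$ stack.pop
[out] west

$ maze.move dir: east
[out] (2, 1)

$ maze.sense dir: north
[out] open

$ stack.push x: north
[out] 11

$ maze.move dir: north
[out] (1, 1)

$ maze.sense dir: east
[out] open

$ stack.push x: east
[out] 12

$ maze.move dir: east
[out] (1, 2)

$ maze.sense dir: east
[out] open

$ stack.push x: east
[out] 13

$ maze.move dir: east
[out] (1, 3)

$ maze.sense dir: east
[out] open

$ stack.push x: east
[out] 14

$ maze.move dir: east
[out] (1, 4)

$ maze.sense dir: east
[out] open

$ stack.push x: east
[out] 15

$ maze.move dir: east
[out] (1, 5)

$ maze.sense dir: north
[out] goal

$ maze.move dir: north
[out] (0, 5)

Answer: (0, 5)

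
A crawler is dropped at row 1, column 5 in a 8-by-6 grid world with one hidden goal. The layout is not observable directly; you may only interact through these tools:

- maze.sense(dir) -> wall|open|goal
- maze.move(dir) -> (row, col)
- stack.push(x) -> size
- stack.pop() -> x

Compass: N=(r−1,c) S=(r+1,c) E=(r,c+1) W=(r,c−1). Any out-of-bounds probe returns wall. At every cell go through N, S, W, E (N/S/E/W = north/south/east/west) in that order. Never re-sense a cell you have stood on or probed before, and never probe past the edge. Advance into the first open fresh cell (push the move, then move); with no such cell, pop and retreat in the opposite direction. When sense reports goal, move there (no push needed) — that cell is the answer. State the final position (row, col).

Next I call sense(dir='north'), : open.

Now I run push(x='north'), and observe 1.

Next I call move(dir='north'), which returns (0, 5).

Calling sense(dir='west'), and observe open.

Invoking push(x='west'), yielding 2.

Calling move(dir='west'), yielding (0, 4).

Invoking sense(dir='south'), : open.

Using push(x='south'), and get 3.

Then move(dir='south'), → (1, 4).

I run sense(dir='south'), and get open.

Invoking push(x='south'), yielding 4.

I try move(dir='south'), — result: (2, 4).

I run sense(dir='south'), and see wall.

Invoking sense(dir='west'), giving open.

I call push(x='west'), — result: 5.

Calling move(dir='west'), — result: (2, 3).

Now I run sense(dir='north'), which returns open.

Now I run push(x='north'), which returns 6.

I call move(dir='north'), → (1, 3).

Then sense(dir='north'), — result: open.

Calling push(x='north'), giving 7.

I use move(dir='north'), which returns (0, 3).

Next I call sense(dir='west'), : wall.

I run pop, and see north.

Then move(dir='south'), yielding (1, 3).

I run sense(dir='west'), yielding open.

Now I run push(x='west'), and get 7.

I use move(dir='west'), giving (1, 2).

I call sense(dir='south'), → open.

Invoking push(x='south'), and see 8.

I call move(dir='south'), yielding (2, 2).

Next I call sense(dir='south'), → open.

Invoking push(x='south'), and see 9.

I invoke move(dir='south'), and get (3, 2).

Calling sense(dir='south'), → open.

I try push(x='south'), and observe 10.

Next I call move(dir='south'), giving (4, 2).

Now I run sense(dir='south'), which returns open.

Invoking push(x='south'), and see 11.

I use move(dir='south'), which returns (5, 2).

Invoking sense(dir='south'), yielding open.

I use push(x='south'), and observe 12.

I try move(dir='south'), — result: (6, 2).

Using sense(dir='south'), → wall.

I call sense(dir='west'), and see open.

I call push(x='west'), → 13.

I use move(dir='west'), yielding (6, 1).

I invoke sense(dir='north'), — result: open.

I use push(x='north'), giving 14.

Invoking move(dir='north'), and observe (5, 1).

Invoking sense(dir='north'), and get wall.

I call sense(dir='west'), — result: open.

Calling push(x='west'), and observe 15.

I invoke move(dir='west'), : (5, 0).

I call sense(dir='north'), which returns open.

Then push(x='north'), → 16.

I use move(dir='north'), and see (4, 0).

Now I run sense(dir='north'), and observe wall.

Then pop, : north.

Now I run move(dir='south'), and observe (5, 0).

Next I call sense(dir='south'), yielding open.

I call push(x='south'), which returns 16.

Next I call move(dir='south'), — result: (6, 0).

Then sense(dir='south'), → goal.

I invoke move(dir='south'), and get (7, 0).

Answer: (7, 0)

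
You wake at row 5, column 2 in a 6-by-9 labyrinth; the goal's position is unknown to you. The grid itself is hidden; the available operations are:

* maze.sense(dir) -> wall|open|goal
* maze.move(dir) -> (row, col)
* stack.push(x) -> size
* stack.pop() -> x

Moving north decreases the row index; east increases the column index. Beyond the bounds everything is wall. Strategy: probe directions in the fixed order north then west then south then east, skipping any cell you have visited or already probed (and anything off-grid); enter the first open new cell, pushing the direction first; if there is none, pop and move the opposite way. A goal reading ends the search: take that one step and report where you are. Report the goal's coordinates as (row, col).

-> maze.sense(dir=north)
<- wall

-> maze.sense(dir=west)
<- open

-> stack.push(x=west)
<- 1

-> maze.move(dir=west)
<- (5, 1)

-> maze.sense(dir=north)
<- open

-> stack.push(x=north)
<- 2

-> maze.move(dir=north)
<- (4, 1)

-> maze.sense(dir=north)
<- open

-> stack.push(x=north)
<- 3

-> maze.move(dir=north)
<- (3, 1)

-> maze.sense(dir=north)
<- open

-> stack.push(x=north)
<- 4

-> maze.move(dir=north)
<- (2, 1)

-> maze.sense(dir=north)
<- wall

-> maze.sense(dir=west)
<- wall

-> maze.sense(dir=east)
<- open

-> stack.push(x=east)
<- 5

-> maze.move(dir=east)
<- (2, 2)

-> maze.sense(dir=north)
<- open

-> stack.push(x=north)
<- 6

-> maze.move(dir=north)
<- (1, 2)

-> maze.sense(dir=north)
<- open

-> stack.push(x=north)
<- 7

-> maze.move(dir=north)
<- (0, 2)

-> maze.sense(dir=west)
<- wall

-> maze.sense(dir=east)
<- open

-> stack.push(x=east)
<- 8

-> maze.move(dir=east)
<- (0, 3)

-> maze.sense(dir=south)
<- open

-> stack.push(x=south)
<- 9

-> maze.move(dir=south)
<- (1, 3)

-> maze.sense(dir=south)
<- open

-> stack.push(x=south)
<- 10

-> maze.move(dir=south)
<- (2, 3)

-> maze.sense(dir=south)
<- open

-> stack.push(x=south)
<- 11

-> maze.move(dir=south)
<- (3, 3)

-> maze.sense(dir=west)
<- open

-> stack.push(x=west)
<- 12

-> maze.move(dir=west)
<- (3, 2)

-> stack.pop()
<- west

-> maze.move(dir=east)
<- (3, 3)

-> maze.sense(dir=south)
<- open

-> stack.push(x=south)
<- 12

-> maze.move(dir=south)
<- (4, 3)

-> maze.sense(dir=south)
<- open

-> stack.push(x=south)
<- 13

-> maze.move(dir=south)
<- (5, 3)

-> maze.sense(dir=east)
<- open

-> stack.push(x=east)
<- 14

-> maze.move(dir=east)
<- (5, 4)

-> maze.sense(dir=north)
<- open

-> stack.push(x=north)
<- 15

-> maze.move(dir=north)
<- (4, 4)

-> maze.sense(dir=north)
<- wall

-> maze.sense(dir=east)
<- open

-> stack.push(x=east)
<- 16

-> maze.move(dir=east)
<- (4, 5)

-> maze.sense(dir=north)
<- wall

-> maze.sense(dir=south)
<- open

-> stack.push(x=south)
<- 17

-> maze.move(dir=south)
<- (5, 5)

-> maze.sense(dir=east)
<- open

-> stack.push(x=east)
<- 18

-> maze.move(dir=east)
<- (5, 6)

-> maze.sense(dir=north)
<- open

-> stack.push(x=north)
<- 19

-> maze.move(dir=north)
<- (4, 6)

-> maze.sense(dir=north)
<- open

-> stack.push(x=north)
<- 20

-> maze.move(dir=north)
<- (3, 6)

-> maze.sense(dir=north)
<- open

-> stack.push(x=north)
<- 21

-> maze.move(dir=north)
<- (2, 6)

-> maze.sense(dir=north)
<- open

-> stack.push(x=north)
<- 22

-> maze.move(dir=north)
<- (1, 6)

-> maze.sense(dir=north)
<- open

-> stack.push(x=north)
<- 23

-> maze.move(dir=north)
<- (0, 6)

-> maze.sense(dir=west)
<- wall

-> maze.sense(dir=east)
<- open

-> stack.push(x=east)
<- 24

-> maze.move(dir=east)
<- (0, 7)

-> maze.sense(dir=south)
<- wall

-> maze.sense(dir=east)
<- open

-> stack.push(x=east)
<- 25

-> maze.move(dir=east)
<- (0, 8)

-> maze.sense(dir=south)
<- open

-> stack.push(x=south)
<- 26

-> maze.move(dir=south)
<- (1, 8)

-> maze.sense(dir=south)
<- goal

-> maze.move(dir=south)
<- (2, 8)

Answer: (2, 8)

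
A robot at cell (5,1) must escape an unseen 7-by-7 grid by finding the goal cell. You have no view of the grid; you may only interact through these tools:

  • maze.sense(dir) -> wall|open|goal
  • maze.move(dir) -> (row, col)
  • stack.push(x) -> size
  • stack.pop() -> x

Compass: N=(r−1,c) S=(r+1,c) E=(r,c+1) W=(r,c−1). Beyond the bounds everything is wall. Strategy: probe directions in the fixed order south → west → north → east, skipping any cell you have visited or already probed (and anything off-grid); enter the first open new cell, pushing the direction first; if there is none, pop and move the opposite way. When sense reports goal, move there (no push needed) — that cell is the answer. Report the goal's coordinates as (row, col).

% maze.sense dir: south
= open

% stack.push x: south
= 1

% maze.move dir: south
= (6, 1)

% maze.sense dir: west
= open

% stack.push x: west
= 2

% maze.move dir: west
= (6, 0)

% maze.sense dir: north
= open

% stack.push x: north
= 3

% maze.move dir: north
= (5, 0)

% maze.sense dir: north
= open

% stack.push x: north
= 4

% maze.move dir: north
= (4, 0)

% maze.sense dir: north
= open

% stack.push x: north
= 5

% maze.move dir: north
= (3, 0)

% maze.sense dir: north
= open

% stack.push x: north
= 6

% maze.move dir: north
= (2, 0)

% maze.sense dir: north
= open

% stack.push x: north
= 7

% maze.move dir: north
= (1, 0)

% maze.sense dir: north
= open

% stack.push x: north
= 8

% maze.move dir: north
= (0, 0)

% maze.sense dir: east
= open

% stack.push x: east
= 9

% maze.move dir: east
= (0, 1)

% maze.sense dir: south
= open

% stack.push x: south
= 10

% maze.move dir: south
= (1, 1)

% maze.sense dir: south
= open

% stack.push x: south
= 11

% maze.move dir: south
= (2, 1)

% maze.sense dir: south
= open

% stack.push x: south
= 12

% maze.move dir: south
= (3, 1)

% maze.sense dir: south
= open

% stack.push x: south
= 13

% maze.move dir: south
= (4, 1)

% maze.sense dir: east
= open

% stack.push x: east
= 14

% maze.move dir: east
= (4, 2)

% maze.sense dir: south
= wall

% maze.sense dir: north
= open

% stack.push x: north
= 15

% maze.move dir: north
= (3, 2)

% maze.sense dir: north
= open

% stack.push x: north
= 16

% maze.move dir: north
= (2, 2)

% maze.sense dir: north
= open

% stack.push x: north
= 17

% maze.move dir: north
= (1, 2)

% maze.sense dir: north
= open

% stack.push x: north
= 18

% maze.move dir: north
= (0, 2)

% maze.sense dir: east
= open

% stack.push x: east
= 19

% maze.move dir: east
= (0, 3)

% maze.sense dir: south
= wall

% maze.sense dir: east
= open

% stack.push x: east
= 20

% maze.move dir: east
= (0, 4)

% maze.sense dir: south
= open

% stack.push x: south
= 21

% maze.move dir: south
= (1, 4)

% maze.sense dir: south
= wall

% maze.sense dir: east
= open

% stack.push x: east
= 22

% maze.move dir: east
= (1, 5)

% maze.sense dir: south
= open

% stack.push x: south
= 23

% maze.move dir: south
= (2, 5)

% maze.sense dir: south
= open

% stack.push x: south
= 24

% maze.move dir: south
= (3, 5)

% maze.sense dir: south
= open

% stack.push x: south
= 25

% maze.move dir: south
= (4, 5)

% maze.sense dir: south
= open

% stack.push x: south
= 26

% maze.move dir: south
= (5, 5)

% maze.sense dir: south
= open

% stack.push x: south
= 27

% maze.move dir: south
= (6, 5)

% maze.sense dir: west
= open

% stack.push x: west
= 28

% maze.move dir: west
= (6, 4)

% maze.sense dir: west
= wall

% maze.sense dir: north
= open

% stack.push x: north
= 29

% maze.move dir: north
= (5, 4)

% maze.sense dir: west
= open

% stack.push x: west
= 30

% maze.move dir: west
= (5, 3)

% maze.sense dir: north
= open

% stack.push x: north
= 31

% maze.move dir: north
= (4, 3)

% maze.sense dir: north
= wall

% maze.sense dir: east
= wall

% stack.pop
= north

% maze.move dir: south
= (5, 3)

% stack.pop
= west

% maze.move dir: east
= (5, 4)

% stack.pop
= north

% maze.move dir: south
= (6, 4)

% stack.pop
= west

% maze.move dir: east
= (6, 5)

% maze.sense dir: east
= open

% stack.push x: east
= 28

% maze.move dir: east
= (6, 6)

% maze.sense dir: north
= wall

% stack.pop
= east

% maze.move dir: west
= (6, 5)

% stack.pop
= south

% maze.move dir: north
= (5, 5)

% stack.pop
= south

% maze.move dir: north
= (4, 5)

% maze.sense dir: east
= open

% stack.push x: east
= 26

% maze.move dir: east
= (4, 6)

% maze.sense dir: north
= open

% stack.push x: north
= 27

% maze.move dir: north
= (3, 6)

% maze.sense dir: north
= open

% stack.push x: north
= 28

% maze.move dir: north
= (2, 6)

% maze.sense dir: north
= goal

% maze.move dir: north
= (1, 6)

Answer: (1, 6)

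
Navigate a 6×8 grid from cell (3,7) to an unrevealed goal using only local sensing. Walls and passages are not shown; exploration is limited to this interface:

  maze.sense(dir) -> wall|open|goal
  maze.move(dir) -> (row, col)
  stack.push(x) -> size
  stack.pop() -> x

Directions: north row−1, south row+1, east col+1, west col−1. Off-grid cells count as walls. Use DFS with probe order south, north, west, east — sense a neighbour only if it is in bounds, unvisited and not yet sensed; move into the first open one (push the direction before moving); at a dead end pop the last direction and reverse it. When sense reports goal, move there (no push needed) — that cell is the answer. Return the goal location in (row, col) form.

Do: maze.sense[dir→south]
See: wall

Do: maze.sense[dir→north]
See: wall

Do: maze.sense[dir→west]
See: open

Do: stack.push[x→west]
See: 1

Do: maze.move[dir→west]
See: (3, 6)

Do: maze.sense[dir→south]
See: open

Do: stack.push[x→south]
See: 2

Do: maze.move[dir→south]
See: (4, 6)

Do: maze.sense[dir→south]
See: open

Do: stack.push[x→south]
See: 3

Do: maze.move[dir→south]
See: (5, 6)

Do: maze.sense[dir→west]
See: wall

Do: maze.sense[dir→east]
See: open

Do: stack.push[x→east]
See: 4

Do: maze.move[dir→east]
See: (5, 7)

Do: stack.pop[]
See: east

Do: maze.move[dir→west]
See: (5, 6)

Do: stack.pop[]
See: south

Do: maze.move[dir→north]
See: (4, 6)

Do: maze.sense[dir→west]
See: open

Do: stack.push[x→west]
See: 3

Do: maze.move[dir→west]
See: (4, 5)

Do: maze.sense[dir→north]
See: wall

Do: maze.sense[dir→west]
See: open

Do: stack.push[x→west]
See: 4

Do: maze.move[dir→west]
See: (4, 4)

Do: maze.sense[dir→south]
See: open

Do: stack.push[x→south]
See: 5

Do: maze.move[dir→south]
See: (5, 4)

Do: maze.sense[dir→west]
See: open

Do: stack.push[x→west]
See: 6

Do: maze.move[dir→west]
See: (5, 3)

Do: maze.sense[dir→north]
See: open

Do: stack.push[x→north]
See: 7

Do: maze.move[dir→north]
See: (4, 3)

Do: maze.sense[dir→north]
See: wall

Do: maze.sense[dir→west]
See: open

Do: stack.push[x→west]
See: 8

Do: maze.move[dir→west]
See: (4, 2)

Do: maze.sense[dir→south]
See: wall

Do: maze.sense[dir→north]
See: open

Do: stack.push[x→north]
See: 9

Do: maze.move[dir→north]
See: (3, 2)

Do: maze.sense[dir→north]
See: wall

Do: maze.sense[dir→west]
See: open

Do: stack.push[x→west]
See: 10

Do: maze.move[dir→west]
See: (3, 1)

Do: maze.sense[dir→south]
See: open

Do: stack.push[x→south]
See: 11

Do: maze.move[dir→south]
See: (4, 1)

Do: maze.sense[dir→south]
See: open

Do: stack.push[x→south]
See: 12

Do: maze.move[dir→south]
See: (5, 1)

Do: maze.sense[dir→west]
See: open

Do: stack.push[x→west]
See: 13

Do: maze.move[dir→west]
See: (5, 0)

Do: maze.sense[dir→north]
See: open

Do: stack.push[x→north]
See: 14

Do: maze.move[dir→north]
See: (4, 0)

Do: maze.sense[dir→north]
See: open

Do: stack.push[x→north]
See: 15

Do: maze.move[dir→north]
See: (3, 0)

Do: maze.sense[dir→north]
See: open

Do: stack.push[x→north]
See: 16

Do: maze.move[dir→north]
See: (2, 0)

Do: maze.sense[dir→north]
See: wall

Do: maze.sense[dir→east]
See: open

Do: stack.push[x→east]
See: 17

Do: maze.move[dir→east]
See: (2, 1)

Do: maze.sense[dir→north]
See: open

Do: stack.push[x→north]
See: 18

Do: maze.move[dir→north]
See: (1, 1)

Do: maze.sense[dir→north]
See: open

Do: stack.push[x→north]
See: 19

Do: maze.move[dir→north]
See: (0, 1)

Do: maze.sense[dir→west]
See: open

Do: stack.push[x→west]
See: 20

Do: maze.move[dir→west]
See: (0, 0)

Do: stack.pop[]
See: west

Do: maze.move[dir→east]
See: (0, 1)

Do: maze.sense[dir→east]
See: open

Do: stack.push[x→east]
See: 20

Do: maze.move[dir→east]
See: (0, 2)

Do: maze.sense[dir→south]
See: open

Do: stack.push[x→south]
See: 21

Do: maze.move[dir→south]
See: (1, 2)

Do: maze.sense[dir→east]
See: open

Do: stack.push[x→east]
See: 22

Do: maze.move[dir→east]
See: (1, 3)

Do: maze.sense[dir→south]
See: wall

Do: maze.sense[dir→north]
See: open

Do: stack.push[x→north]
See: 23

Do: maze.move[dir→north]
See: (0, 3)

Do: maze.sense[dir→east]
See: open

Do: stack.push[x→east]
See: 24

Do: maze.move[dir→east]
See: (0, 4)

Do: maze.sense[dir→south]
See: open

Do: stack.push[x→south]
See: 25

Do: maze.move[dir→south]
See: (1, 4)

Do: maze.sense[dir→south]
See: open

Do: stack.push[x→south]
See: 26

Do: maze.move[dir→south]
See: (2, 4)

Do: maze.sense[dir→south]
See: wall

Do: maze.sense[dir→east]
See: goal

Do: maze.move[dir→east]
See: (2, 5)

Answer: (2, 5)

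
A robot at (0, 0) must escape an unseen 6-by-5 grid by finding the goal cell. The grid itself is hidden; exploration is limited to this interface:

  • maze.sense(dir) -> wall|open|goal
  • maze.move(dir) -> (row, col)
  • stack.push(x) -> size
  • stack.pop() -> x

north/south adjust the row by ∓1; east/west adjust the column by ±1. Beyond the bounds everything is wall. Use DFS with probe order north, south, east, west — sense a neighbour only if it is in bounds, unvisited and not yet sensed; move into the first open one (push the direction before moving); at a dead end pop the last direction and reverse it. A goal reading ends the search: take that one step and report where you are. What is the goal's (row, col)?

Step: sense[dir→south]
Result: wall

Step: sense[dir→east]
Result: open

Step: push[x→east]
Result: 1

Step: move[dir→east]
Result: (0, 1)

Step: sense[dir→south]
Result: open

Step: push[x→south]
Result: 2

Step: move[dir→south]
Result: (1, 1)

Step: sense[dir→south]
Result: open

Step: push[x→south]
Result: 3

Step: move[dir→south]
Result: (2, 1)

Step: sense[dir→south]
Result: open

Step: push[x→south]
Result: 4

Step: move[dir→south]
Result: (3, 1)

Step: sense[dir→south]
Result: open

Step: push[x→south]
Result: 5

Step: move[dir→south]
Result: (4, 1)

Step: sense[dir→south]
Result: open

Step: push[x→south]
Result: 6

Step: move[dir→south]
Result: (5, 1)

Step: sense[dir→east]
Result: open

Step: push[x→east]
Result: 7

Step: move[dir→east]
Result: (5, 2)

Step: sense[dir→north]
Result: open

Step: push[x→north]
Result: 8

Step: move[dir→north]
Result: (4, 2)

Step: sense[dir→north]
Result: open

Step: push[x→north]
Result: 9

Step: move[dir→north]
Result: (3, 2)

Step: sense[dir→north]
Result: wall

Step: sense[dir→east]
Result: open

Step: push[x→east]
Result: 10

Step: move[dir→east]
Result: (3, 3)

Step: sense[dir→north]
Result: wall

Step: sense[dir→south]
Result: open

Step: push[x→south]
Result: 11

Step: move[dir→south]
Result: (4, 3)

Step: sense[dir→south]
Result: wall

Step: sense[dir→east]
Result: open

Step: push[x→east]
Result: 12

Step: move[dir→east]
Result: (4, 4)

Step: sense[dir→north]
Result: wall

Step: sense[dir→south]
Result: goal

Step: move[dir→south]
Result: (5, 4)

Answer: (5, 4)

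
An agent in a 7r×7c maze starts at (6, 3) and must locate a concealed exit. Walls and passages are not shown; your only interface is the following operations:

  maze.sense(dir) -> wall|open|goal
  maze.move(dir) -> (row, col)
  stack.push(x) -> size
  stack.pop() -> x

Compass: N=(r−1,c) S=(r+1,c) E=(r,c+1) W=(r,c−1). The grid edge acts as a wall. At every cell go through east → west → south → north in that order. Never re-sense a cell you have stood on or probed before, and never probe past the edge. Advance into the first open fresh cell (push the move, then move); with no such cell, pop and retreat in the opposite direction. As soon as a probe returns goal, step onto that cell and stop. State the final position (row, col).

;; maze.sense(dir='east') -> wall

;; maze.sense(dir='west') -> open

;; stack.push(x='west') -> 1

;; maze.move(dir='west') -> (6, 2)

;; maze.sense(dir='west') -> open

;; stack.push(x='west') -> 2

;; maze.move(dir='west') -> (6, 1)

;; maze.sense(dir='west') -> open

;; stack.push(x='west') -> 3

;; maze.move(dir='west') -> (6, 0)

;; maze.sense(dir='north') -> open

;; stack.push(x='north') -> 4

;; maze.move(dir='north') -> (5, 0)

;; maze.sense(dir='east') -> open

;; stack.push(x='east') -> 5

;; maze.move(dir='east') -> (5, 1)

;; maze.sense(dir='east') -> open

;; stack.push(x='east') -> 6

;; maze.move(dir='east') -> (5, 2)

;; maze.sense(dir='east') -> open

;; stack.push(x='east') -> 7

;; maze.move(dir='east') -> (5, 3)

;; maze.sense(dir='east') -> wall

;; maze.sense(dir='north') -> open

;; stack.push(x='north') -> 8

;; maze.move(dir='north') -> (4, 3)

;; maze.sense(dir='east') -> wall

;; maze.sense(dir='west') -> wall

;; maze.sense(dir='north') -> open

;; stack.push(x='north') -> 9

;; maze.move(dir='north') -> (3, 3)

;; maze.sense(dir='east') -> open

;; stack.push(x='east') -> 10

;; maze.move(dir='east') -> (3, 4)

;; maze.sense(dir='east') -> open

;; stack.push(x='east') -> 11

;; maze.move(dir='east') -> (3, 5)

;; maze.sense(dir='east') -> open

;; stack.push(x='east') -> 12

;; maze.move(dir='east') -> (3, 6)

;; maze.sense(dir='south') -> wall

;; maze.sense(dir='north') -> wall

;; stack.pop() -> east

;; maze.move(dir='west') -> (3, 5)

;; maze.sense(dir='south') -> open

;; stack.push(x='south') -> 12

;; maze.move(dir='south') -> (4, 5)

;; maze.sense(dir='south') -> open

;; stack.push(x='south') -> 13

;; maze.move(dir='south') -> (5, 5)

;; maze.sense(dir='east') -> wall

;; maze.sense(dir='south') -> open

;; stack.push(x='south') -> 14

;; maze.move(dir='south') -> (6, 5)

;; maze.sense(dir='east') -> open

;; stack.push(x='east') -> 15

;; maze.move(dir='east') -> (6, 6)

;; stack.pop() -> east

;; maze.move(dir='west') -> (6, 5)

;; stack.pop() -> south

;; maze.move(dir='north') -> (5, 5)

;; stack.pop() -> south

;; maze.move(dir='north') -> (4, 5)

;; stack.pop() -> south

;; maze.move(dir='north') -> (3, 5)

;; maze.sense(dir='north') -> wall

;; stack.pop() -> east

;; maze.move(dir='west') -> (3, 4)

;; maze.sense(dir='north') -> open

;; stack.push(x='north') -> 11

;; maze.move(dir='north') -> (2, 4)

;; maze.sense(dir='west') -> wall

;; maze.sense(dir='north') -> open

;; stack.push(x='north') -> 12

;; maze.move(dir='north') -> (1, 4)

;; maze.sense(dir='east') -> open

;; stack.push(x='east') -> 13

;; maze.move(dir='east') -> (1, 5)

;; maze.sense(dir='east') -> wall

;; maze.sense(dir='north') -> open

;; stack.push(x='north') -> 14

;; maze.move(dir='north') -> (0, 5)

;; maze.sense(dir='east') -> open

;; stack.push(x='east') -> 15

;; maze.move(dir='east') -> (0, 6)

;; stack.pop() -> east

;; maze.move(dir='west') -> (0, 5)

;; maze.sense(dir='west') -> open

;; stack.push(x='west') -> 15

;; maze.move(dir='west') -> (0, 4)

;; maze.sense(dir='west') -> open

;; stack.push(x='west') -> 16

;; maze.move(dir='west') -> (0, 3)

;; maze.sense(dir='west') -> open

;; stack.push(x='west') -> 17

;; maze.move(dir='west') -> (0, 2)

;; maze.sense(dir='west') -> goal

;; maze.move(dir='west') -> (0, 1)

Answer: (0, 1)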